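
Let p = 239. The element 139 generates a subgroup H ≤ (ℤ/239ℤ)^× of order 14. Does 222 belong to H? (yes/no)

no

⟨139⟩ has order 14; its elements mod 239 are {1, 10, 24, 38, 44, 98, 100, 139, 141, 195, 201, 215, 229, 238}.
222 is not in this set.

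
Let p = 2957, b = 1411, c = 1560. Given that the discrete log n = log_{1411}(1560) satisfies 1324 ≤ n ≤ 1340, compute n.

1332

Compute 1411^1324 mod 2957 = 2593, then multiply by 1411 repeatedly:
  1411^1324=2593  1411^1325=914  1411^1326=402  1411^1327=2435  1411^1328=2708
  1411^1329=544  1411^1330=1721  1411^1331=634  1411^1332=1560
Found 1560 at exponent 1332.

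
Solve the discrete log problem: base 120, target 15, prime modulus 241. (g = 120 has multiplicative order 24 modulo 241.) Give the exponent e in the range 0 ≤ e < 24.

16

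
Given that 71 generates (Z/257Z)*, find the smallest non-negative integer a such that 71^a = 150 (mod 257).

213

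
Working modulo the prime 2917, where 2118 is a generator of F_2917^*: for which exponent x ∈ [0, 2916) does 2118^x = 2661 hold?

942

Baby-step giant-step with m = ceil(sqrt(2916)) = 54.
Baby table (2118^j mod 2917 for j=0..53):
  0:1  1:2118  2:2495  3:1723  4:147  5:2144  6:2140  7:2419
  8:1190  9:132  10:2461  11:2636  12:2827  13:1902  14:59  15:2448
  16:1355  17:2479  18:2839  19:1065  20:829  21:2705  22:202  23:1954
  24:2266  25:923  26:524  27:1372  28:564  29:1499  30:1186  31:411
  32:1232  33:1578  34:2239  35:2077  36:250  37:1523  38:2429  39:1951
  40:1746  41:2189  42:1189  43:931  44:2883  45:913  46:2680  47:2675
  48:836  49:29  50:165  51:2347  52:378  53:1346
Giant step factor: 2118^(-54) ≡ 711 (mod 2917).
Scan 2661·711^i mod 2917 for i = 0, 1, …:
  i=0: 2661   i=1: 1755   i=2: 2246   i=3: 1307
  i=4: 1671   i=5: 862   i=6: 312   i=7: 140
  i=8: 362   i=9: 686     …   i=16: 2633
  i=17: 2266
Match at i=17, j=24: x = 17·54 + 24 = 942.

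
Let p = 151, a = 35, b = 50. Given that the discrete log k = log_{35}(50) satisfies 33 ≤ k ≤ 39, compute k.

36

Compute 35^33 mod 151 = 28, then multiply by 35 repeatedly:
  35^33=28  35^34=74  35^35=23  35^36=50
Found 50 at exponent 36.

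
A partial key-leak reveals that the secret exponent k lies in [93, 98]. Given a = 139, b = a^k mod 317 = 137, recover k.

Compute 139^93 mod 317 = 249, then multiply by 139 repeatedly:
  139^93=249  139^94=58  139^95=137
Found 137 at exponent 95.

95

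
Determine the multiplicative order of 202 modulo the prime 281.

14

The order of 202 must divide p − 1 = 280 = 2^3 · 5 · 7.
Divisors: 1, 2, 4, 5, 7, 8, 10, 14, 20, 28, 35, 40, 56, 70, 140, 280.
Check each in increasing order: 202^1 ≡ 202;  202^2 ≡ 59;  202^4 ≡ 109;  202^5 ≡ 100;  202^7 ≡ 280;  202^8 ≡ 79;  202^10 ≡ 165;  202^14 ≡ 1.
Smallest exponent giving 1 is 14.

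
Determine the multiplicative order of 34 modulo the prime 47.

23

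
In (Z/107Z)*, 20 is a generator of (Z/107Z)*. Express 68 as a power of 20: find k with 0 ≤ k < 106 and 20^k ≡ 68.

85

Baby-step giant-step with m = ceil(sqrt(106)) = 11.
Baby table (20^j mod 107 for j=0..10):
  0:1  1:20  2:79  3:82  4:35  5:58  6:90  7:88
  8:48  9:104  10:47
Giant step factor: 20^(-11) ≡ 93 (mod 107).
Scan 68·93^i mod 107 for i = 0, 1, …:
  i=0: 68   i=1: 11   i=2: 60   i=3: 16
  i=4: 97   i=5: 33   i=6: 73   i=7: 48
Match at i=7, j=8: k = 7·11 + 8 = 85.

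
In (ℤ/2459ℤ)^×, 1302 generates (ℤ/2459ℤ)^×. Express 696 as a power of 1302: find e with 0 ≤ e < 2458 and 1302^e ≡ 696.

231

Baby-step giant-step with m = ceil(sqrt(2458)) = 50.
Baby table (1302^j mod 2459 for j=0..49):
  0:1  1:1302  2:953  3:1470  4:838  5:1739  6:1898  7:2360
  8:1429  9:1554  10:2010  11:644  12:2428  13:1441  14:2424  15:1151
  16:1071  17:189  18:178  19:610  20:2422  21:1006  22:1624  23:2167
  24:961  25:2050  26:1085  27:1204  28:1225  29:1518  30:1859  31:762
  32:1147  33:781  34:1295  35:1675  36:2176  37:384  38:791  39:2020
  40:1369  41:2122  42:1387  43:968  44:1328  45:379  46:1658  47:2173
  48:1396  49:391
Giant step factor: 1302^(-50) ≡ 2067 (mod 2459).
Scan 696·2067^i mod 2459 for i = 0, 1, …:
  i=0: 696   i=1: 117   i=2: 857   i=3: 939
  i=4: 762
Match at i=4, j=31: e = 4·50 + 31 = 231.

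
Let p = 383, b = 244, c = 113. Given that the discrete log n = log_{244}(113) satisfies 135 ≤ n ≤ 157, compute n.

156

Compute 244^135 mod 383 = 197, then multiply by 244 repeatedly:
  244^135=197  244^136=193  244^137=366  244^138=65  244^139=157
  244^140=8  244^141=37  244^142=219  244^143=199  244^144=298
  244^145=325  244^146=19  244^147=40  244^148=185  244^149=329
  244^150=229  244^151=341  244^152=93  244^153=95  244^154=200
  244^155=159  244^156=113
Found 113 at exponent 156.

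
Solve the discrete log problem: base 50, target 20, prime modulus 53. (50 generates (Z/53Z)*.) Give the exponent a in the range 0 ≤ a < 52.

Baby-step giant-step with m = ceil(sqrt(52)) = 8.
Baby table (50^j mod 53 for j=0..7):
  0:1  1:50  2:9  3:26  4:28  5:22  6:40  7:39
Giant step factor: 50^(-8) ≡ 24 (mod 53).
Scan 20·24^i mod 53 for i = 0, 1, …:
  i=0: 20   i=1: 3   i=2: 19   i=3: 32
  i=4: 26
Match at i=4, j=3: a = 4·8 + 3 = 35.

35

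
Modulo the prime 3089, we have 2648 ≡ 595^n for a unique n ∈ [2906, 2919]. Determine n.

Compute 595^2906 mod 3089 = 854, then multiply by 595 repeatedly:
  595^2906=854  595^2907=1534  595^2908=1475  595^2909=349  595^2910=692
  595^2911=903  595^2912=2888  595^2913=876  595^2914=2268  595^2915=2656
  595^2916=1841  595^2917=1889  595^2918=2648
Found 2648 at exponent 2918.

2918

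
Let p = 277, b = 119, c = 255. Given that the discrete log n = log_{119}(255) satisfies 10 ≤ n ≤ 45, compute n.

Compute 119^10 mod 277 = 222, then multiply by 119 repeatedly:
  119^10=222  119^11=103  119^12=69  119^13=178  119^14=130
  119^15=235  119^16=265  119^17=234  119^18=146  119^19=200
  119^20=255
Found 255 at exponent 20.

20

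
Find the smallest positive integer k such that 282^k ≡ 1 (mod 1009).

1008

The order of 282 must divide p − 1 = 1008 = 2^4 · 3^2 · 7.
Divisors: 1, 2, 3, 4, 6, 7, 8, 9, 12, 14, 16, 18, 21, 24, 28, 36, 42, 48, 56, 63, 72, 84, 112, 126, 144, 168, 252, 336, 504, 1008.
Check each in increasing order: 282^1 ≡ 282;  282^2 ≡ 822;  282^3 ≡ 743;  282^4 ≡ 663;  282^6 ≡ 126;  282^7 ≡ 217;  282^8 ≡ 654;  282^9 ≡ 790;  282^12 ≡ 741;  282^14 ≡ 675;  282^16 ≡ 909;  282^18 ≡ 538;  282^21 ≡ 170;  282^24 ≡ 185;  282^28 ≡ 566;  282^36 ≡ 870;  282^42 ≡ 648;  282^48 ≡ 928;  282^56 ≡ 503;  282^63 ≡ 179;  282^72 ≡ 150;  282^84 ≡ 160;  282^112 ≡ 759;  282^126 ≡ 762;  282^144 ≡ 302;  282^168 ≡ 375;  282^252 ≡ 469;  282^336 ≡ 374;  282^504 ≡ 1008;  282^1008 ≡ 1.
Smallest exponent giving 1 is 1008.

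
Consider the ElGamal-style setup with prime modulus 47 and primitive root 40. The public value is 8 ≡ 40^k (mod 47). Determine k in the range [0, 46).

6

Successive powers of 40 modulo 47:
  40^0=1  40^1=40  40^2=2  40^3=33  40^4=4  40^5=19
  40^6=8
So 40^6 ≡ 8 (mod 47), giving k = 6.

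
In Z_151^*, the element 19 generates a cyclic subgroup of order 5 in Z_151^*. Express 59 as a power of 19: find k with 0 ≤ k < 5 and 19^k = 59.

Successive powers of 19 modulo 151:
  19^0=1  19^1=19  19^2=59
So 19^2 ≡ 59 (mod 151), giving k = 2.

2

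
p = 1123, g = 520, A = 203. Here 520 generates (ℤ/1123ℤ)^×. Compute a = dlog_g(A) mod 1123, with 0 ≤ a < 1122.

Baby-step giant-step with m = ceil(sqrt(1122)) = 34.
Baby table (520^j mod 1123 for j=0..33):
  0:1  1:520  2:880  3:539  4:653  5:414  6:787  7:468
  8:792  9:822  10:700  11:148  12:596  13:1095  14:39  15:66
  16:630  17:807  18:761  19:424  20:372  21:284  22:567  23:614
  24:348  25:157  26:784  27:31  28:398  29:328  30:987  31:29
  32:481  33:814
Giant step factor: 520^(-34) ≡ 580 (mod 1123).
Scan 203·580^i mod 1123 for i = 0, 1, …:
  i=0: 203   i=1: 948   i=2: 693   i=3: 1029
  i=4: 507   i=5: 957   i=6: 298   i=7: 1021
  i=8: 359   i=9: 465     …   i=26: 730
  i=27: 29
Match at i=27, j=31: a = 27·34 + 31 = 949.

949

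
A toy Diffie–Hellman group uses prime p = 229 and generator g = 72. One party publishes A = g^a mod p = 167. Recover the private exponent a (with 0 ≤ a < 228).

Baby-step giant-step with m = ceil(sqrt(228)) = 16.
Baby table (72^j mod 229 for j=0..15):
  0:1  1:72  2:146  3:207  4:19  5:223  6:26  7:40
  8:132  9:115  10:36  11:73  12:218  13:124  14:226  15:13
Giant step factor: 72^(-16) ≡ 126 (mod 229).
Scan 167·126^i mod 229 for i = 0, 1, …:
  i=0: 167   i=1: 203   i=2: 159   i=3: 111
  i=4: 17   i=5: 81   i=6: 130   i=7: 121
  i=8: 132
Match at i=8, j=8: a = 8·16 + 8 = 136.

136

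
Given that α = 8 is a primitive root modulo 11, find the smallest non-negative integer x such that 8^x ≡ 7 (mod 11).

9

Successive powers of 8 modulo 11:
  8^0=1  8^1=8  8^2=9  8^3=6  8^4=4  8^5=10
  8^6=3  8^7=2  8^8=5  8^9=7
So 8^9 ≡ 7 (mod 11), giving x = 9.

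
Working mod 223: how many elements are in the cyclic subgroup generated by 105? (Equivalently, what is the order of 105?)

The order of 105 must divide p − 1 = 222 = 2 · 3 · 37.
Divisors: 1, 2, 3, 6, 37, 74, 111, 222.
Check each in increasing order: 105^1 ≡ 105;  105^2 ≡ 98;  105^3 ≡ 32;  105^6 ≡ 132;  105^37 ≡ 1.
Smallest exponent giving 1 is 37.

37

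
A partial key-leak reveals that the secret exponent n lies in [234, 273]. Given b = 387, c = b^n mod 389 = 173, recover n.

234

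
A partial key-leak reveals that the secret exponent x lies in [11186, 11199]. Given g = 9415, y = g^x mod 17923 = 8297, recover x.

11188

Compute 9415^11186 mod 17923 = 9067, then multiply by 9415 repeatedly:
  9415^11186=9067  9415^11187=16479  9415^11188=8297
Found 8297 at exponent 11188.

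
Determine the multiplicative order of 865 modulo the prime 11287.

1881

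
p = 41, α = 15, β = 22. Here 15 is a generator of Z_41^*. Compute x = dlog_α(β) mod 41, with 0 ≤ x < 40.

Successive powers of 15 modulo 41:
  15^0=1  15^1=15  15^2=20  15^3=13  15^4=31  15^5=14
  15^6=5  15^7=34  15^8=18  15^9=24  15^10=32  15^11=29
  15^12=25  15^13=6  15^14=8  15^15=38  15^16=37  15^17=22
So 15^17 ≡ 22 (mod 41), giving x = 17.

17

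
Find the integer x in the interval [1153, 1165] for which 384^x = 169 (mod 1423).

Compute 384^1153 mod 1423 = 535, then multiply by 384 repeatedly:
  384^1153=535  384^1154=528  384^1155=686  384^1156=169
Found 169 at exponent 1156.

1156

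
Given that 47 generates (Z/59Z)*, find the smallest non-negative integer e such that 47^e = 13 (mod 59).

7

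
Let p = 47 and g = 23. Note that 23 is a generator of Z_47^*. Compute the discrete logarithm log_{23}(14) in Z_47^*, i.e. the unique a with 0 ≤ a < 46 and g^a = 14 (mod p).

Successive powers of 23 modulo 47:
  23^0=1  23^1=23  23^2=12  23^3=41  23^4=3  23^5=22
  23^6=36  23^7=29  23^8=9  23^9=19  23^10=14
So 23^10 ≡ 14 (mod 47), giving a = 10.

10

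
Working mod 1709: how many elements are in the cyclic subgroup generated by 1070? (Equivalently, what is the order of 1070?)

854

The order of 1070 must divide p − 1 = 1708 = 2^2 · 7 · 61.
Divisors: 1, 2, 4, 7, 14, 28, 61, 122, 244, 427, 854, 1708.
Check each in increasing order: 1070^1 ≡ 1070;  1070^2 ≡ 1579;  1070^4 ≡ 1519;  1070^7 ≡ 1024;  1070^14 ≡ 959;  1070^28 ≡ 239;  1070^61 ≡ 134;  1070^122 ≡ 866;  1070^244 ≡ 1414;  1070^427 ≡ 1708;  1070^854 ≡ 1.
Smallest exponent giving 1 is 854.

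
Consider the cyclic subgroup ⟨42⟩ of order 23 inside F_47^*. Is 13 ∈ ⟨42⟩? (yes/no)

⟨42⟩ has order 23; its elements mod 47 are {1, 2, 3, 4, 6, 7, 8, 9, 12, 14, 16, 17, 18, 21, 24, 25, 27, 28, 32, 34, 36, 37, 42}.
13 is not in this set.

no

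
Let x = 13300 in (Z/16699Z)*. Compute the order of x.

The order of 13300 must divide p − 1 = 16698 = 2 · 3 · 11^2 · 23.
Divisors: 1, 2, 3, 6, 11, 22, 23, 33, 46, 66, 69, 121, 138, 242, 253, 363, 506, 726, 759, 1518, 2783, 5566, 8349, 16698.
Check each in increasing order: 13300^1 ≡ 13300;  13300^2 ≡ 14192;  13300^3 ≡ 4803;  13300^6 ≡ 7490;  13300^11 ≡ 13007;  13300^22 ≡ 4480;  13300^23 ≡ 1968;  13300^33 ≡ 8549;  13300^46 ≡ 15555;  13300^66 ≡ 10577;  13300^69 ≡ 2973;  13300^121 ≡ 12319;  13300^138 ≡ 4958;  13300^242 ≡ 13948;  13300^253 ≡ 3700;  13300^363 ≡ 9401;  13300^506 ≡ 13519;  13300^726 ≡ 7693;  13300^759 ≡ 6795;  13300^1518 ≡ 15989;  13300^2783 ≡ 12322;  13300^5566 ≡ 4376;  13300^8349 ≡ 1.
Smallest exponent giving 1 is 8349.

8349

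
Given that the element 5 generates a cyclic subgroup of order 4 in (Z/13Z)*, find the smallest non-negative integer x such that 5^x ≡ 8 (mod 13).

Successive powers of 5 modulo 13:
  5^0=1  5^1=5  5^2=12  5^3=8
So 5^3 ≡ 8 (mod 13), giving x = 3.

3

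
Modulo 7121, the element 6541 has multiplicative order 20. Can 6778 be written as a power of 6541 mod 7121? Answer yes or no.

6778 ∈ ⟨6541⟩ iff 6778^20 ≡ 1 (mod 7121), since |⟨6541⟩| = 20.
6778^20 mod 7121 = 3347.
Since 3347 ≠ 1, 6778 does not lie in the subgroup.

no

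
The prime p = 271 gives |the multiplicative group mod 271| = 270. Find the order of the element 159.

The order of 159 must divide p − 1 = 270 = 2 · 3^3 · 5.
Divisors: 1, 2, 3, 5, 6, 9, 10, 15, 18, 27, 30, 45, 54, 90, 135, 270.
Check each in increasing order: 159^1 ≡ 159;  159^2 ≡ 78;  159^3 ≡ 207;  159^5 ≡ 157;  159^6 ≡ 31;  159^9 ≡ 184;  159^10 ≡ 259;  159^15 ≡ 13;  159^18 ≡ 252;  159^27 ≡ 27;  159^30 ≡ 169;  159^45 ≡ 29;  159^54 ≡ 187;  159^90 ≡ 28;  159^135 ≡ 270;  159^270 ≡ 1.
Smallest exponent giving 1 is 270.

270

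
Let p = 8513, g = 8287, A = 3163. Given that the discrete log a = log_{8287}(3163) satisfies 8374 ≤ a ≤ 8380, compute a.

8377

Compute 8287^8374 mod 8513 = 4320, then multiply by 8287 repeatedly:
  8287^8374=4320  8287^8375=2675  8287^8376=8386  8287^8377=3163
Found 3163 at exponent 8377.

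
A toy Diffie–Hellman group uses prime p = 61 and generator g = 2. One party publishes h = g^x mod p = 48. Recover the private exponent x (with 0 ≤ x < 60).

10

Successive powers of 2 modulo 61:
  2^0=1  2^1=2  2^2=4  2^3=8  2^4=16  2^5=32
  2^6=3  2^7=6  2^8=12  2^9=24  2^10=48
So 2^10 ≡ 48 (mod 61), giving x = 10.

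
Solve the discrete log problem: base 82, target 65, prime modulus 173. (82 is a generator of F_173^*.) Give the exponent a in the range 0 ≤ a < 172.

Baby-step giant-step with m = ceil(sqrt(172)) = 14.
Baby table (82^j mod 173 for j=0..13):
  0:1  1:82  2:150  3:17  4:10  5:128  6:116  7:170
  8:100  9:69  10:122  11:143  12:135  13:171
Giant step factor: 82^(-14) ≡ 77 (mod 173).
Scan 65·77^i mod 173 for i = 0, 1, …:
  i=0: 65   i=1: 161   i=2: 114   i=3: 128
Match at i=3, j=5: a = 3·14 + 5 = 47.

47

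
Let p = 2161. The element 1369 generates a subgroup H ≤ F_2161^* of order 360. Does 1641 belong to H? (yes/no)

yes

1641 ∈ ⟨1369⟩ iff 1641^360 ≡ 1 (mod 2161), since |⟨1369⟩| = 360.
1641^360 mod 2161 = 1.
Since 1 = 1, 1641 lies in the subgroup.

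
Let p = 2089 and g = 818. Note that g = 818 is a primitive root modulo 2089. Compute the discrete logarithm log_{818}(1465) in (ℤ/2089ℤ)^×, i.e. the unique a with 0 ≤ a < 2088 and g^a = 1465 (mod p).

1352

Baby-step giant-step with m = ceil(sqrt(2088)) = 46.
Baby table (818^j mod 2089 for j=0..45):
  0:1  1:818  2:644  3:364  4:1114  5:448  6:889  7:230
  8:130  9:1890  10:160  11:1362  12:679  13:1837  14:675  15:654
  16:188  17:1287  18:1999  19:1584  20:532  21:664  22:12  23:1460
  24:1461  25:190  26:834  27:1198  28:223  29:671  30:1560  31:1790
  32:1920  33:1721  34:1881  35:1154  36:1833  37:1581  38:167  39:821
  40:1009  41:207  42:117  43:1701  44:144  45:808
Giant step factor: 818^(-46) ≡ 1098 (mod 2089).
Scan 1465·1098^i mod 2089 for i = 0, 1, …:
  i=0: 1465   i=1: 40   i=2: 51   i=3: 1684
  i=4: 267   i=5: 706   i=6: 169   i=7: 1730
  i=8: 639   i=9: 1807     …   i=28: 1404
  i=29: 1999
Match at i=29, j=18: a = 29·46 + 18 = 1352.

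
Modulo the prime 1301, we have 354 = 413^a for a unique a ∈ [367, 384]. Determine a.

382

Compute 413^367 mod 1301 = 416, then multiply by 413 repeatedly:
  413^367=416  413^368=76  413^369=164  413^370=80  413^371=515
  413^372=632  413^373=816  413^374=49  413^375=722  413^376=257
  413^377=760  413^378=339  413^379=800  413^380=1247  413^381=1116
  413^382=354
Found 354 at exponent 382.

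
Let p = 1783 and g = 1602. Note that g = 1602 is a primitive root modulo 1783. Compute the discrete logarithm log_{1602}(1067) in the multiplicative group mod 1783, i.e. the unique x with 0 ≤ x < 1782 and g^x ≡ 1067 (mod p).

610

Baby-step giant-step with m = ceil(sqrt(1782)) = 43.
Baby table (1602^j mod 1783 for j=0..42):
  0:1  1:1602  2:667  3:517  4:922  5:720  6:1622  7:613
  8:1376  9:564  10:1330  11:1758  12:959  13:1155  14:1339  15:129
  16:1613  17:459  18:722  19:1260  20:164  21:627  22:625  23:987
  24:1436  25:402  26:341  27:684  28:1006  29:1563  30:594  31:1249
  32:372  33:422  34:287  35:1543  36:648  37:390  38:730  39:1595
  40:151  41:1197  42:869
Giant step factor: 1602^(-43) ≡ 565 (mod 1783).
Scan 1067·565^i mod 1783 for i = 0, 1, …:
  i=0: 1067   i=1: 201   i=2: 1236   i=3: 1187
  i=4: 247   i=5: 481   i=6: 749   i=7: 614
  i=8: 1008   i=9: 743     …   i=13: 1574
  i=14: 1376
Match at i=14, j=8: x = 14·43 + 8 = 610.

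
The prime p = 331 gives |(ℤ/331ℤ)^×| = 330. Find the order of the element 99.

The order of 99 must divide p − 1 = 330 = 2 · 3 · 5 · 11.
Divisors: 1, 2, 3, 5, 6, 10, 11, 15, 22, 30, 33, 55, 66, 110, 165, 330.
Check each in increasing order: 99^1 ≡ 99;  99^2 ≡ 202;  99^3 ≡ 138;  99^5 ≡ 72;  99^6 ≡ 177;  99^10 ≡ 219;  99^11 ≡ 166;  99^15 ≡ 211;  99^22 ≡ 83;  99^30 ≡ 167;  99^33 ≡ 207;  99^55 ≡ 300;  99^66 ≡ 150;  99^110 ≡ 299;  99^165 ≡ 330;  99^330 ≡ 1.
Smallest exponent giving 1 is 330.

330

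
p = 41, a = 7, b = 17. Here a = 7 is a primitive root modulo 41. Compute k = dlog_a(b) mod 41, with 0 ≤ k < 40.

Successive powers of 7 modulo 41:
  7^0=1  7^1=7  7^2=8  7^3=15  7^4=23  7^5=38
  7^6=20  7^7=17
So 7^7 ≡ 17 (mod 41), giving k = 7.

7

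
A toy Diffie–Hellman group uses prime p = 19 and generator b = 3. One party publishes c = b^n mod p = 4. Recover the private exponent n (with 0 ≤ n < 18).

Successive powers of 3 modulo 19:
  3^0=1  3^1=3  3^2=9  3^3=8  3^4=5  3^5=15
  3^6=7  3^7=2  3^8=6  3^9=18  3^10=16  3^11=10
  3^12=11  3^13=14  3^14=4
So 3^14 ≡ 4 (mod 19), giving n = 14.

14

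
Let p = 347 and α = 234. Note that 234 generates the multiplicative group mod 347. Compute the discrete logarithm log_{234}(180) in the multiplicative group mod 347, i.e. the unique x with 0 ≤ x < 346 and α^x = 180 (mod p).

291

Baby-step giant-step with m = ceil(sqrt(346)) = 19.
Baby table (234^j mod 347 for j=0..18):
  0:1  1:234  2:277  3:276  4:42  5:112  6:183  7:141
  8:29  9:193  10:52  11:23  12:177  13:125  14:102  15:272
  16:147  17:45  18:120
Giant step factor: 234^(-19) ≡ 257 (mod 347).
Scan 180·257^i mod 347 for i = 0, 1, …:
  i=0: 180   i=1: 109   i=2: 253   i=3: 132
  i=4: 265   i=5: 93   i=6: 305   i=7: 310
  i=8: 207   i=9: 108     …   i=14: 264
  i=15: 183
Match at i=15, j=6: x = 15·19 + 6 = 291.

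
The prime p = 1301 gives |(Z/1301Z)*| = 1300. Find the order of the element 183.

1300

The order of 183 must divide p − 1 = 1300 = 2^2 · 5^2 · 13.
Divisors: 1, 2, 4, 5, 10, 13, 20, 25, 26, 50, 52, 65, 100, 130, 260, 325, 650, 1300.
Check each in increasing order: 183^1 ≡ 183;  183^2 ≡ 964;  183^4 ≡ 382;  183^5 ≡ 953;  183^10 ≡ 111;  183^13 ≡ 381;  183^20 ≡ 612;  183^25 ≡ 388;  183^26 ≡ 750;  183^50 ≡ 929;  183^52 ≡ 468;  183^65 ≡ 71;  183^100 ≡ 478;  183^130 ≡ 1138;  183^260 ≡ 549;  183^325 ≡ 1250;  183^650 ≡ 1300;  183^1300 ≡ 1.
Smallest exponent giving 1 is 1300.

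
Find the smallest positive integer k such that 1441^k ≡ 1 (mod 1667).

The order of 1441 must divide p − 1 = 1666 = 2 · 7^2 · 17.
Divisors: 1, 2, 7, 14, 17, 34, 49, 98, 119, 238, 833, 1666.
Check each in increasing order: 1441^1 ≡ 1441;  1441^2 ≡ 1066;  1441^7 ≡ 224;  1441^14 ≡ 166;  1441^17 ≡ 941;  1441^34 ≡ 304;  1441^49 ≡ 750;  1441^98 ≡ 721;  1441^119 ≡ 970;  1441^238 ≡ 712;  1441^833 ≡ 1.
Smallest exponent giving 1 is 833.

833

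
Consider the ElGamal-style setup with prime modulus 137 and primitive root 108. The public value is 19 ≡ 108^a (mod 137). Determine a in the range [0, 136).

2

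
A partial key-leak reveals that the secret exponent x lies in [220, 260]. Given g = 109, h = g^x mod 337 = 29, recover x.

223

Compute 109^220 mod 337 = 255, then multiply by 109 repeatedly:
  109^220=255  109^221=161  109^222=25  109^223=29
Found 29 at exponent 223.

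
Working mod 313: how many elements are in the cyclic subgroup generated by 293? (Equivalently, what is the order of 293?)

312

The order of 293 must divide p − 1 = 312 = 2^3 · 3 · 13.
Divisors: 1, 2, 3, 4, 6, 8, 12, 13, 24, 26, 39, 52, 78, 104, 156, 312.
Check each in increasing order: 293^1 ≡ 293;  293^2 ≡ 87;  293^3 ≡ 138;  293^4 ≡ 57;  293^6 ≡ 264;  293^8 ≡ 119;  293^12 ≡ 210;  293^13 ≡ 182;  293^24 ≡ 280;  293^26 ≡ 259;  293^39 ≡ 188;  293^52 ≡ 99;  293^78 ≡ 288;  293^104 ≡ 98;  293^156 ≡ 312;  293^312 ≡ 1.
Smallest exponent giving 1 is 312.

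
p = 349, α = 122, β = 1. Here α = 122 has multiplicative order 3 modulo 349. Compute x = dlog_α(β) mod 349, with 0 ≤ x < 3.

0

Successive powers of 122 modulo 349:
  122^0=1
So 122^0 ≡ 1 (mod 349), giving x = 0.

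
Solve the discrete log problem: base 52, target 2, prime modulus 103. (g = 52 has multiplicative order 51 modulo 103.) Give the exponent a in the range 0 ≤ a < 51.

Baby-step giant-step with m = ceil(sqrt(51)) = 8.
Baby table (52^j mod 103 for j=0..7):
  0:1  1:52  2:26  3:13  4:58  5:29  6:66  7:33
Giant step factor: 52^(-8) ≡ 50 (mod 103).
Scan 2·50^i mod 103 for i = 0, 1, …:
  i=0: 2   i=1: 100   i=2: 56   i=3: 19
  i=4: 23   i=5: 17   i=6: 26
Match at i=6, j=2: a = 6·8 + 2 = 50.

50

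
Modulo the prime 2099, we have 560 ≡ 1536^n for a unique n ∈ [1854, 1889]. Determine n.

1878

Compute 1536^1854 mod 2099 = 1405, then multiply by 1536 repeatedly:
  1536^1854=1405  1536^1855=308  1536^1856=813  1536^1857=1962  1536^1858=1567
  1536^1859=1458  1536^1860=1954  1536^1861=1873  1536^1862=1298  1536^1863=1777
  1536^1864=772  1536^1865=1956  1536^1866=747  1536^1867=1338  1536^1868=247
  1536^1869=1572  1536^1870=742  1536^1871=2054  1536^1872=147  1536^1873=1199
  1536^1874=841  1536^1875=891  1536^1876=28  1536^1877=1028  1536^1878=560
Found 560 at exponent 1878.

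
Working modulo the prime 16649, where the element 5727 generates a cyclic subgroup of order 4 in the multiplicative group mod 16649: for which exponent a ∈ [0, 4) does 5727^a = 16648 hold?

Successive powers of 5727 modulo 16649:
  5727^0=1  5727^1=5727  5727^2=16648
So 5727^2 ≡ 16648 (mod 16649), giving a = 2.

2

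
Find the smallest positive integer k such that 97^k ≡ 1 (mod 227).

The order of 97 must divide p − 1 = 226 = 2 · 113.
Divisors: 1, 2, 113, 226.
Check each in increasing order: 97^1 ≡ 97;  97^2 ≡ 102;  97^113 ≡ 1.
Smallest exponent giving 1 is 113.

113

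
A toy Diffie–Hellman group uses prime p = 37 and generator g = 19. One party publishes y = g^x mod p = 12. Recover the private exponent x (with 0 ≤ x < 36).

8

Successive powers of 19 modulo 37:
  19^0=1  19^1=19  19^2=28  19^3=14  19^4=7  19^5=22
  19^6=11  19^7=24  19^8=12
So 19^8 ≡ 12 (mod 37), giving x = 8.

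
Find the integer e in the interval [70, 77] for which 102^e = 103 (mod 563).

70

Compute 102^70 mod 563 = 103, then multiply by 102 repeatedly:
  102^70=103
Found 103 at exponent 70.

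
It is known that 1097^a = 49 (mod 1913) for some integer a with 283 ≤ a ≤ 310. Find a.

Compute 1097^283 mod 1913 = 1481, then multiply by 1097 repeatedly:
  1097^283=1481  1097^284=520  1097^285=366  1097^286=1685  1097^287=487
  1097^288=512  1097^289=1155  1097^290=629  1097^291=1333  1097^292=769
  1097^293=1873  1097^294=119  1097^295=459  1097^296=404  1097^297=1285
  1097^298=1677  1097^299=1276  1097^300=1369  1097^301=88  1097^302=886
  1097^303=138  1097^304=259  1097^305=999  1097^306=1667  1097^307=1784
  1097^308=49
Found 49 at exponent 308.

308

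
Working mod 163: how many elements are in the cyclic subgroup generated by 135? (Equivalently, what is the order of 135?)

27

The order of 135 must divide p − 1 = 162 = 2 · 3^4.
Divisors: 1, 2, 3, 6, 9, 18, 27, 54, 81, 162.
Check each in increasing order: 135^1 ≡ 135;  135^2 ≡ 132;  135^3 ≡ 53;  135^6 ≡ 38;  135^9 ≡ 58;  135^18 ≡ 104;  135^27 ≡ 1.
Smallest exponent giving 1 is 27.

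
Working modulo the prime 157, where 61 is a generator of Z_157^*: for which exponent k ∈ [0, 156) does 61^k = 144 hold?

104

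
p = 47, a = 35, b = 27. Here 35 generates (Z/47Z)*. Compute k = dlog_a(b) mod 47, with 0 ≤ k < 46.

6

Baby-step giant-step with m = ceil(sqrt(46)) = 7.
Baby table (35^j mod 47 for j=0..6):
  0:1  1:35  2:3  3:11  4:9  5:33  6:27
Giant step factor: 35^(-7) ≡ 19 (mod 47).
Scan 27·19^i mod 47 for i = 0, 1, …:
  i=0: 27
Match at i=0, j=6: k = 0·7 + 6 = 6.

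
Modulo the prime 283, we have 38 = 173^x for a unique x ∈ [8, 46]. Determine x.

24

Compute 173^8 mod 283 = 236, then multiply by 173 repeatedly:
  173^8=236  173^9=76  173^10=130  173^11=133  173^12=86
  173^13=162  173^14=9  173^15=142  173^16=228  173^17=107
  173^18=116  173^19=258  173^20=203  173^21=27  173^22=143
  173^23=118  173^24=38
Found 38 at exponent 24.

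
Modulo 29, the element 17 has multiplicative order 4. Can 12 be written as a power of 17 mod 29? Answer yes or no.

yes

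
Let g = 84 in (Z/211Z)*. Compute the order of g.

105

The order of 84 must divide p − 1 = 210 = 2 · 3 · 5 · 7.
Divisors: 1, 2, 3, 5, 6, 7, 10, 14, 15, 21, 30, 35, 42, 70, 105, 210.
Check each in increasing order: 84^1 ≡ 84;  84^2 ≡ 93;  84^3 ≡ 5;  84^5 ≡ 43;  84^6 ≡ 25;  84^7 ≡ 201;  84^10 ≡ 161;  84^14 ≡ 100;  84^15 ≡ 171;  84^21 ≡ 55;  84^30 ≡ 123;  84^35 ≡ 14;  84^42 ≡ 71;  84^70 ≡ 196;  84^105 ≡ 1.
Smallest exponent giving 1 is 105.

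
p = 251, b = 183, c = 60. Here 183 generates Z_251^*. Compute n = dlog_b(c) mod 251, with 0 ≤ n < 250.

14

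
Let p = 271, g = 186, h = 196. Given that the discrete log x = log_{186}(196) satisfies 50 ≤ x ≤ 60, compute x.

Compute 186^50 mod 271 = 77, then multiply by 186 repeatedly:
  186^50=77  186^51=230  186^52=233  186^53=249  186^54=244
  186^55=127  186^56=45  186^57=240  186^58=196
Found 196 at exponent 58.

58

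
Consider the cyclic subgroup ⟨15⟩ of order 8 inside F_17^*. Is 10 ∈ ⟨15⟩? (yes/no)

⟨15⟩ has order 8; its elements mod 17 are {1, 2, 4, 8, 9, 13, 15, 16}.
10 is not in this set.

no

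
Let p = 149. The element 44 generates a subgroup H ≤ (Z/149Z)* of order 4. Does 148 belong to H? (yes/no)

yes

148 ∈ ⟨44⟩ iff 148^4 ≡ 1 (mod 149), since |⟨44⟩| = 4.
148^4 mod 149 = 1.
Since 1 = 1, 148 lies in the subgroup.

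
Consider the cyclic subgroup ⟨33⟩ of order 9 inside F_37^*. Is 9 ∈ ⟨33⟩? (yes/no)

9 ∈ ⟨33⟩ iff 9^9 ≡ 1 (mod 37), since |⟨33⟩| = 9.
9^9 mod 37 = 1.
Since 1 = 1, 9 lies in the subgroup.

yes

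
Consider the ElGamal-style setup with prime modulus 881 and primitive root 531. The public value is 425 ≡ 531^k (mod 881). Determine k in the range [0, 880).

Baby-step giant-step with m = ceil(sqrt(880)) = 30.
Baby table (531^j mod 881 for j=0..29):
  0:1  1:531  2:41  3:627  4:800  5:158  6:203  7:311
  8:394  9:417  10:296  11:358  12:683  13:582  14:692  15:75
  16:180  17:432  18:332  19:92  20:397  21:248  22:419  23:477
  24:440  25:175  26:420  27:127  28:481  29:802
Giant step factor: 531^(-30) ≡ 447 (mod 881).
Scan 425·447^i mod 881 for i = 0, 1, …:
  i=0: 425   i=1: 560   i=2: 116   i=3: 754
  i=4: 496   i=5: 581   i=6: 693   i=7: 540
  i=8: 867   i=9: 790     …   i=17: 202
  i=18: 432
Match at i=18, j=17: k = 18·30 + 17 = 557.

557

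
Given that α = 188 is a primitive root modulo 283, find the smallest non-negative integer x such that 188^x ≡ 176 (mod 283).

262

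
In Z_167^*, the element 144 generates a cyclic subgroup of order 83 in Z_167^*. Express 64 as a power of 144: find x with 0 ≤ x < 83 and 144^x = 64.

15

Baby-step giant-step with m = ceil(sqrt(83)) = 10.
Baby table (144^j mod 167 for j=0..9):
  0:1  1:144  2:28  3:24  4:116  5:4  6:75  7:112
  8:96  9:130
Giant step factor: 144^(-10) ≡ 94 (mod 167).
Scan 64·94^i mod 167 for i = 0, 1, …:
  i=0: 64   i=1: 4
Match at i=1, j=5: x = 1·10 + 5 = 15.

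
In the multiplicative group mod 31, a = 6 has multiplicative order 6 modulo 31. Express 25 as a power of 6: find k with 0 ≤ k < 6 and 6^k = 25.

4

Successive powers of 6 modulo 31:
  6^0=1  6^1=6  6^2=5  6^3=30  6^4=25
So 6^4 ≡ 25 (mod 31), giving k = 4.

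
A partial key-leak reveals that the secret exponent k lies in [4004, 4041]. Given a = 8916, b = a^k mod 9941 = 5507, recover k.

4041

Compute 8916^4004 mod 9941 = 5871, then multiply by 8916 repeatedly:
  8916^4004=5871  8916^4005=6471  8916^4006=7813  8916^4007=4121  8916^4008=900
  8916^4009=2013  8916^4010=4403  8916^4011=139  8916^4012=6640  8916^4013=3585
  8916^4014=3545  8916^4015=4781  8916^4016=388  8916^4017=9881  8916^4018=1854
  8916^4019=8322  8916^4020=9269  8916^4021=2871  8916^4022=9702  8916^4023=6391
  8916^4024=344  8916^4025=5276  8916^4026=4  8916^4027=5841  8916^4028=7398
  8916^4029=2033  8916^4030=3785  8916^4031=7306  8916^4032=6864  8916^4033=2628
  8916^4034=311  8916^4035=9278  8916^4036=3587  8916^4037=1495  8916^4038=8480
  8916^4039=6375  8916^4040=6803  8916^4041=5507
Found 5507 at exponent 4041.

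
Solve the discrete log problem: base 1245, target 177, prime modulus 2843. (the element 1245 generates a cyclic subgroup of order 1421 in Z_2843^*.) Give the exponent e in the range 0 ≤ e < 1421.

1062

Baby-step giant-step with m = ceil(sqrt(1421)) = 38.
Baby table (1245^j mod 2843 for j=0..37):
  0:1  1:1245  2:590  3:1056  4:1254  5:423  6:680  7:2229
  8:337  9:1644  10:2663  11:497  12:1834  13:401  14:1720  15:621
  16:2692  17:2486  18:1886  19:2595  20:1127  21:1516  22:2511  23:1738
  24:287  25:1940  26:1593  27:1714  28:1680  29:1995  30:1836  31:48
  32:57  33:2733  34:2357  35:489  36:403  37:1367
Giant step factor: 1245^(-38) ≡ 221 (mod 2843).
Scan 177·221^i mod 2843 for i = 0, 1, …:
  i=0: 177   i=1: 2158   i=2: 2137   i=3: 339
  i=4: 1001   i=5: 2310   i=6: 1613   i=7: 1098
  i=8: 1003   i=9: 2752     …   i=26: 838
  i=27: 403
Match at i=27, j=36: e = 27·38 + 36 = 1062.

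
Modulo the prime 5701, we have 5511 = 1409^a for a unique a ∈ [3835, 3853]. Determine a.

Compute 1409^3835 mod 5701 = 4806, then multiply by 1409 repeatedly:
  1409^3835=4806  1409^3836=4567  1409^3837=4175  1409^3838=4844  1409^3839=1099
  1409^3840=3520  1409^3841=5511
Found 5511 at exponent 3841.

3841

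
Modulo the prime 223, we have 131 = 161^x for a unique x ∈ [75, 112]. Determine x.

Compute 161^75 mod 223 = 27, then multiply by 161 repeatedly:
  161^75=27  161^76=110  161^77=93  161^78=32  161^79=23
  161^80=135  161^81=104  161^82=19  161^83=160  161^84=115
  161^85=6  161^86=74  161^87=95  161^88=131
Found 131 at exponent 88.

88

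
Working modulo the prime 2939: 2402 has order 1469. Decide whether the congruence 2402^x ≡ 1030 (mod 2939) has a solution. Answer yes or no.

yes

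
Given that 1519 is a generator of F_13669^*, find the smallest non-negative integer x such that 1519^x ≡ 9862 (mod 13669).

13249

Baby-step giant-step with m = ceil(sqrt(13668)) = 117.
Baby table (1519^j mod 13669 for j=0..116):
  0:1  1:1519  2:10969  3:13069  4:4423  5:7058  6:4606  7:11655
  8:2590  9:11207  10:5528  11:4266  12:948  13:4767  14:10172  15:5298
  16:10290  17:6843  18:6077  19:4388  20:8569  21:3423  22:5317  23:11813
  24:10219  25:8346  26:6411  27:5981  28:8923  29:8058  30:6347  31:4448
  32:4026  33:5451  34:10324  35:3813  36:9960  37:11326  38:8592  39:11022
  40:11562  41:11682  42:2596  43:6652  44:2997  45:666  46:148  47:6108
  48:10470  49:6883  50:12161  51:5740  52:11907  53:2646  54:588  55:4687
  56:11673  57:2594  58:3614  59:8397  60:1866  61:4971  62:5661  63:1258
  64:10911  65:6981  66:10664  67:851  68:7783  69:12361  70:8822  71:4998
  72:5667  73:10372  74:8380  75:3381  76:9864  77:2192  78:8081  79:277
  80:10693  81:3895  82:11497  83:8630  84:399  85:4645  86:2551  87:6642
  88:1476  89:328  90:6148  91:2885  92:8235  93:1830  94:4963  95:7178
  96:9189  97:2042  98:12604  99:8876  100:5010  101:10226  102:5310  103:1180
  104:1781  105:12546  106:2788  107:11251  108:4019  109:8487  110:1886  111:8013
  112:6337  113:2927  114:3688  115:11451  116:7101
Giant step factor: 1519^(-117) ≡ 8463 (mod 13669).
Scan 9862·8463^i mod 13669 for i = 0, 1, …:
  i=0: 9862   i=1: 12861   i=2: 10065   i=3: 8556
  i=4: 4735   i=5: 8466   i=6: 8529   i=7: 8607
  i=8: 12609   i=9: 9753     …   i=112: 1424
  i=113: 8923
Match at i=113, j=28: x = 113·117 + 28 = 13249.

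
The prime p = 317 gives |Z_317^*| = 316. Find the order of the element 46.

The order of 46 must divide p − 1 = 316 = 2^2 · 79.
Divisors: 1, 2, 4, 79, 158, 316.
Check each in increasing order: 46^1 ≡ 46;  46^2 ≡ 214;  46^4 ≡ 148;  46^79 ≡ 203;  46^158 ≡ 316;  46^316 ≡ 1.
Smallest exponent giving 1 is 316.

316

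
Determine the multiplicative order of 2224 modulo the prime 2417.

The order of 2224 must divide p − 1 = 2416 = 2^4 · 151.
Divisors: 1, 2, 4, 8, 16, 151, 302, 604, 1208, 2416.
Check each in increasing order: 2224^1 ≡ 2224;  2224^2 ≡ 994;  2224^4 ≡ 1900;  2224^8 ≡ 1419;  2224^16 ≡ 200;  2224^151 ≡ 1825;  2224^302 ≡ 2416;  2224^604 ≡ 1.
Smallest exponent giving 1 is 604.

604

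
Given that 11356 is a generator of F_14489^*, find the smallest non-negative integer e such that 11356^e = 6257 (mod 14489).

956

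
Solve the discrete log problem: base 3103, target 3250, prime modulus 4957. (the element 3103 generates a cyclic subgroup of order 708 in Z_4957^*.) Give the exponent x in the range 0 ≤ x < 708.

Baby-step giant-step with m = ceil(sqrt(708)) = 27.
Baby table (3103^j mod 4957 for j=0..26):
  0:1  1:3103  2:2115  3:4734  4:2011  5:4227  6:159  7:2634
  8:4166  9:4199  10:2501  11:2898  12:496  13:2418  14:3113  15:3403
  16:1099  17:4738  18:4509  19:2773  20:4224  21:764  22:1246  23:4835
  24:3123  25:4691  26:2421
Giant step factor: 3103^(-27) ≡ 4789 (mod 4957).
Scan 3250·4789^i mod 4957 for i = 0, 1, …:
  i=0: 3250   i=1: 4227
Match at i=1, j=5: x = 1·27 + 5 = 32.

32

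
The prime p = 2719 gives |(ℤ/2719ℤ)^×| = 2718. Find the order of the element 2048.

1359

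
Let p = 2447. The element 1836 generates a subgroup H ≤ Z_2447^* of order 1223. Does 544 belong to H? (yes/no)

yes

544 ∈ ⟨1836⟩ iff 544^1223 ≡ 1 (mod 2447), since |⟨1836⟩| = 1223.
544^1223 mod 2447 = 1.
Since 1 = 1, 544 lies in the subgroup.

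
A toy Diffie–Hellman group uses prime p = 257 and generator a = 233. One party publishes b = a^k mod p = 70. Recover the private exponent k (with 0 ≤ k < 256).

252

Baby-step giant-step with m = ceil(sqrt(256)) = 16.
Baby table (233^j mod 257 for j=0..15):
  0:1  1:233  2:62  3:54  4:246  5:7  6:89  7:177
  8:121  9:180  10:49  11:109  12:211  13:76  14:232  15:86
Giant step factor: 233^(-16) ≡ 32 (mod 257).
Scan 70·32^i mod 257 for i = 0, 1, …:
  i=0: 70   i=1: 184   i=2: 234   i=3: 35
  i=4: 92   i=5: 117   i=6: 146   i=7: 46
  i=8: 187   i=9: 73     …   i=14: 111
  i=15: 211
Match at i=15, j=12: k = 15·16 + 12 = 252.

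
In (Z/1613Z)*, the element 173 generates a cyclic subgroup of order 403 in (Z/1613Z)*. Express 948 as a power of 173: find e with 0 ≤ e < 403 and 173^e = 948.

129

Baby-step giant-step with m = ceil(sqrt(403)) = 21.
Baby table (173^j mod 1613 for j=0..20):
  0:1  1:173  2:895  3:1600  4:977  5:1269  6:169  7:203
  8:1246  9:1029  10:587  11:1545  12:1140  13:434  14:884  15:1310
  16:810  17:1412  18:713  19:761  20:1000
Giant step factor: 173^(-21) ≡ 982 (mod 1613).
Scan 948·982^i mod 1613 for i = 0, 1, …:
  i=0: 948   i=1: 235   i=2: 111   i=3: 931
  i=4: 1284   i=5: 1135   i=6: 1600
Match at i=6, j=3: e = 6·21 + 3 = 129.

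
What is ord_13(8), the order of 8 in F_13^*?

The order of 8 must divide p − 1 = 12 = 2^2 · 3.
Divisors: 1, 2, 3, 4, 6, 12.
Check each in increasing order: 8^1 ≡ 8;  8^2 ≡ 12;  8^3 ≡ 5;  8^4 ≡ 1.
Smallest exponent giving 1 is 4.

4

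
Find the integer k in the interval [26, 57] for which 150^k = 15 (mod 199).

Compute 150^26 mod 199 = 115, then multiply by 150 repeatedly:
  150^26=115  150^27=136  150^28=102  150^29=176  150^30=132
  150^31=99  150^32=124  150^33=93  150^34=20  150^35=15
Found 15 at exponent 35.

35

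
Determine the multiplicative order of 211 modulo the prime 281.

35

The order of 211 must divide p − 1 = 280 = 2^3 · 5 · 7.
Divisors: 1, 2, 4, 5, 7, 8, 10, 14, 20, 28, 35, 40, 56, 70, 140, 280.
Check each in increasing order: 211^1 ≡ 211;  211^2 ≡ 123;  211^4 ≡ 236;  211^5 ≡ 59;  211^7 ≡ 232;  211^8 ≡ 58;  211^10 ≡ 109;  211^14 ≡ 153;  211^20 ≡ 79;  211^28 ≡ 86;  211^35 ≡ 1.
Smallest exponent giving 1 is 35.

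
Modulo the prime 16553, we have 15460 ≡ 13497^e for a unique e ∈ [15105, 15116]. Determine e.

15108

Compute 13497^15105 mod 16553 = 6357, then multiply by 13497 repeatedly:
  13497^15105=6357  13497^15106=6230  13497^15107=13623  13497^15108=15460
Found 15460 at exponent 15108.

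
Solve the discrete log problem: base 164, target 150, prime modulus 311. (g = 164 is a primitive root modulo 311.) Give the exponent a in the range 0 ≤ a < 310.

2

Baby-step giant-step with m = ceil(sqrt(310)) = 18.
Baby table (164^j mod 311 for j=0..17):
  0:1  1:164  2:150  3:31  4:108  5:296  6:28  7:238
  8:157  9:246  10:225  11:202  12:162  13:133  14:42  15:46
  16:80  17:58
Giant step factor: 164^(-18) ≡ 135 (mod 311).
Scan 150·135^i mod 311 for i = 0, 1, …:
  i=0: 150
Match at i=0, j=2: a = 0·18 + 2 = 2.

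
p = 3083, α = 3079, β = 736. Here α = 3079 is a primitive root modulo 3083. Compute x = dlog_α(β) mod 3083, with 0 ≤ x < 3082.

Baby-step giant-step with m = ceil(sqrt(3082)) = 56.
Baby table (3079^j mod 3083 for j=0..55):
  0:1  1:3079  2:16  3:3019  4:256  5:2059  6:1013  7:2114
  8:793  9:2994  10:356  11:1659  12:2613  13:1880  14:1729  15:2333
  16:3000  17:332  18:1755  19:2229  20:333  21:1751  22:2245  23:269
  24:2007  25:1221  26:1282  27:1038  28:2014  29:1193  30:1394  31:590
  32:723  33:191  34:2319  35:3056  36:108  37:2651  38:1728  39:2337
  40:2984  41:396  42:1499  43:170  44:2403  45:2720  46:1452  47:358
  48:1651  49:2645  50:1752  51:2241  52:285  53:1943  54:1477  55:258
Giant step factor: 3079^(-56) ≡ 1897 (mod 3083).
Scan 736·1897^i mod 3083 for i = 0, 1, …:
  i=0: 736   i=1: 2676   i=2: 1754   i=3: 781
  i=4: 1717   i=5: 1501   i=6: 1788   i=7: 536
  i=8: 2485   i=9: 138     …   i=36: 1848
  i=37: 285
Match at i=37, j=52: x = 37·56 + 52 = 2124.

2124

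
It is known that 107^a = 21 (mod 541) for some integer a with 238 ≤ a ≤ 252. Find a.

Compute 107^238 mod 541 = 21, then multiply by 107 repeatedly:
  107^238=21
Found 21 at exponent 238.

238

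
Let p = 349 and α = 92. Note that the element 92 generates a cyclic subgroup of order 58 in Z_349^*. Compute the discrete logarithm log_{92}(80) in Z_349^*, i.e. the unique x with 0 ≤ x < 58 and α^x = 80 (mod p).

41

Baby-step giant-step with m = ceil(sqrt(58)) = 8.
Baby table (92^j mod 349 for j=0..7):
  0:1  1:92  2:88  3:69  4:66  5:139  6:224  7:17
Giant step factor: 92^(-8) ≡ 322 (mod 349).
Scan 80·322^i mod 349 for i = 0, 1, …:
  i=0: 80   i=1: 283   i=2: 37   i=3: 48
  i=4: 100   i=5: 92
Match at i=5, j=1: x = 5·8 + 1 = 41.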